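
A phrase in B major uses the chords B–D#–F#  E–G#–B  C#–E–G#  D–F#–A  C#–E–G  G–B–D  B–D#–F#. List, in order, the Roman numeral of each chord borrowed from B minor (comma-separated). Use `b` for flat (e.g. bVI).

The diatonic triads in B major are B, C#m, D#m, E, F#, G#m, A#dim. B–D#–F# = B, E–G#–B = E and C#–E–G# = C#m all belong to that set. D–F#–A doesn't fit — on degree 3 B major would have D#m (iii). D is the degree-3 chord of B minor, so it is the borrowed bIII. But C#–E–G is foreign: the diatonic ii on degree 2 is C#m, whereas C#dim comes from B minor. It is labeled ii°. But G–B–D is foreign: the diatonic vi on degree 6 is G#m, whereas G comes from B minor. It is labeled bVI.

bIII, ii°, bVI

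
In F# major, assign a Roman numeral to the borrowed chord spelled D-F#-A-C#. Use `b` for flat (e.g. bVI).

In F# major scale degree 6 is D#; D is its lowered form, from F# minor. The diatonic chord on degree 6 would be D#m (vi), but D–F#–A–C# is the major-seventh chord from F# minor. As a borrowed chord it is labeled bVImaj7.

bVImaj7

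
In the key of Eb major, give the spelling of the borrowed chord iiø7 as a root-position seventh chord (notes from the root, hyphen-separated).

F-Ab-Cb-Eb

iiø7 is built on scale degree 2, which is F in both Eb major and its parallel. Stacking thirds in Eb minor on F gives F–Ab–Cb–Eb.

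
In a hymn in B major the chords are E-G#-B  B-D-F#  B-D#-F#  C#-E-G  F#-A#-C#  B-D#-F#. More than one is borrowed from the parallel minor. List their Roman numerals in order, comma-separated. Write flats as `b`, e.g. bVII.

i, ii°

In B major the diatonic chords are B, C#m, D#m, E, F#, G#m, A#dim. Of the given chords, E–G#–B = E, B–D#–F# = B and F#–A#–C# = F# are diatonic. But B–D–F# is foreign: the diatonic I on degree 1 is B, whereas Bm comes from B minor. It is labeled i. C#–E–G is not: scale degree 2 in B major carries C#m (ii). In B minor the chord on that degree is C#dim, so here it functions as ii°, borrowed from the parallel minor.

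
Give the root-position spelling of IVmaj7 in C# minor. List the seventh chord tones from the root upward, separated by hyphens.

IVmaj7 is built on scale degree 4, which is F# in both C# minor and its parallel. In C# major the chord on F# is F#–A#–C#–E#.

F#-A#-C#-E#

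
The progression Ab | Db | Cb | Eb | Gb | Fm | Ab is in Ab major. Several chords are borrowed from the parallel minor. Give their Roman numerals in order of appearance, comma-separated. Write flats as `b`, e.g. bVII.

Ab major has the diatonic set Ab, Bbm, Cm, Db, Eb, Fm, Gdim. Ab, Db, Eb and Fm are all diatonic. Cb (Cb–Eb–Gb) is not: scale degree 3 in Ab major carries Cm (iii). In Ab minor the chord on that degree is Cb, so here it functions as bIII, borrowed from the parallel minor. Gb (Gb–Bb–Db) doesn't fit — on degree 7 Ab major would have Gdim (vii°). Gb is the degree-7 chord of Ab minor, so it is the borrowed bVII.

bIII, bVII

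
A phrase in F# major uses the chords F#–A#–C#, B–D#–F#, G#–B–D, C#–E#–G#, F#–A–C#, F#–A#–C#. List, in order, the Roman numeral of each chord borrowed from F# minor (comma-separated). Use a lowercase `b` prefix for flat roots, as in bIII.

In F# major the diatonic chords are F#, G#m, A#m, B, C#, D#m, E#dim. F#–A#–C# = F#, B–D#–F# = B and C#–E#–G# = C# are all diatonic. But G#–B–D is foreign: the diatonic ii on degree 2 is G#m, whereas G#dim comes from F# minor. It is labeled ii°. F#–A–C# is not: scale degree 1 in F# major carries F# (I). In F# minor the chord on that degree is F#m, so here it functions as i, borrowed from the parallel minor.

ii°, i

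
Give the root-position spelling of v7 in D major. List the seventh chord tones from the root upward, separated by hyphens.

A-C-E-G

v7 is built on scale degree 5, which is A in both D major and its parallel. In D minor the chord on A is A–C–E–G.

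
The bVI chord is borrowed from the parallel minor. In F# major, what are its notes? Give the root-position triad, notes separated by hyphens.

Scale degree 6 in F# major is D#. bVI uses the lowered form, D, taken from F# minor. Building the major chord from the parallel minor on D: D–F#–A.

D-F#-A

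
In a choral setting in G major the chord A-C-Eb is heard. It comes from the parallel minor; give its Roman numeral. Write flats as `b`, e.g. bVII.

A is scale degree 2 in G major. Diatonically G major has Am (ii) on that degree; A–C–Eb is instead the diminished chord native to G minor, so it takes the label ii°.

ii°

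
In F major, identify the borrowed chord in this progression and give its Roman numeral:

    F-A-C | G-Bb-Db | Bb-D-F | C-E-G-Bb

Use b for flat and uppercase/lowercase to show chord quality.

ii°

In F major the diatonic chords are F, Gm, Am, Bb, C, Dm, Edim. F–A–C = F, Bb–D–F = Bb and C–E–G–Bb = C7 are all diatonic. But G–Bb–Db is foreign: the diatonic ii on degree 2 is Gm, whereas Gdim comes from F minor. It is labeled ii°.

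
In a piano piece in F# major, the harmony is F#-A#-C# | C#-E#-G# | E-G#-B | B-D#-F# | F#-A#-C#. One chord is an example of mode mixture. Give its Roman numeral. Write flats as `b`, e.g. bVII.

bVII

In F# major the diatonic chords are F#, G#m, A#m, B, C#, D#m, E#dim. Of the given chords, F#–A#–C# = F#, C#–E#–G# = C# and B–D#–F# = B are diatonic. E–G#–B is not: scale degree 7 in F# major carries E#dim (vii°). In F# minor the chord on that degree is E, so here it functions as bVII, borrowed from the parallel minor.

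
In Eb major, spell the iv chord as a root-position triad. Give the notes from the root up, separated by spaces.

Ab Cb Eb

The root, Ab, is scale degree 4 — the same note in Eb major and Eb minor; only the chord quality changes. In Eb minor the chord on Ab is Ab–Cb–Eb.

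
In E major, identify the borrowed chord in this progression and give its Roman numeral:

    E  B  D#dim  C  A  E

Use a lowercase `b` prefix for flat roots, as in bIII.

E major has the diatonic set E, F#m, G#m, A, B, C#m, D#dim. E, B, D#dim and A all belong to that set. C (C–E–G) doesn't fit — on degree 6 E major would have C#m (vi). C is the degree-6 chord of E minor, so it is the borrowed bVI.

bVI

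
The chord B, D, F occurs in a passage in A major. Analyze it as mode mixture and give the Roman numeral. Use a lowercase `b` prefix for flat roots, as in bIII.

The root B is the diatonic 2nd degree of A major; the borrowing shows in the chord quality. Diatonically A major has Bm (ii) on that degree; B–D–F is instead the diminished chord native to A minor, so it takes the label ii°.

ii°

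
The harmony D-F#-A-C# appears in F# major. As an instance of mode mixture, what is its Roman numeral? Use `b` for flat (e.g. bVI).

bVImaj7

In F# major scale degree 6 is D#; D is its lowered form, from F# minor. Diatonically F# major has D#m (vi) on that degree; D–F#–A–C# is instead the major-seventh chord native to F# minor, so it takes the label bVImaj7.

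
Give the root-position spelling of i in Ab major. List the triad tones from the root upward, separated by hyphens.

i is built on scale degree 1, which is Ab in both Ab major and its parallel. Stacking thirds in Ab minor on Ab gives Ab–Cb–Eb.

Ab-Cb-Eb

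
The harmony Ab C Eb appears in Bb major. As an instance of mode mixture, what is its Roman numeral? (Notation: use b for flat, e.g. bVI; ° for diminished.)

The root Ab is the lowered 7th scale degree — diatonically Bb major has A there. The diatonic chord on degree 7 would be Adim (vii°), but Ab–C–Eb is the major chord from Bb minor. As a borrowed chord it is labeled bVII.

bVII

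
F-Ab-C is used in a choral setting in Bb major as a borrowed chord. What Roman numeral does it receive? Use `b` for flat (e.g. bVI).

v

The root F is the diatonic 5th degree of Bb major; the borrowing shows in the chord quality. F–Ab–C is a minor chord — the form found in Bb minor, not the diatonic V (F). Borrowed into Bb major it is written v.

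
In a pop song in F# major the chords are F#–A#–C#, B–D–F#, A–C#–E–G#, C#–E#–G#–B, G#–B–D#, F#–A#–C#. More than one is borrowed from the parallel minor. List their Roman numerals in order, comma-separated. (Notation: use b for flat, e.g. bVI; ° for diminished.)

F# major has the diatonic set F#, G#m, A#m, B, C#, D#m, E#dim. F#–A#–C# = F#, C#–E#–G#–B = C#7 and G#–B–D# = G#m are all diatonic. B–D–F# doesn't fit — on degree 4 F# major would have B (IV). Bm is the degree-4 chord of F# minor, so it is the borrowed iv. A–C#–E–G# is not: scale degree 3 in F# major carries A#m (iii). In F# minor the chord on that degree is Amaj7, so here it functions as bIIImaj7, borrowed from the parallel minor.

iv, bIIImaj7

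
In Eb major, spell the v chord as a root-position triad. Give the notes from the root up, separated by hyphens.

Bb-Db-F

The root, Bb, is scale degree 5 — the same note in Eb major and Eb minor; only the chord quality changes. Building the minor chord from the parallel minor on Bb: Bb–Db–F.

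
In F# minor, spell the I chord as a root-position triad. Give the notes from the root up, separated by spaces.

F# A# C#

The root, F#, is scale degree 1 — the same note in F# minor and F# major; only the chord quality changes. Stacking thirds in F# major on F# gives F#–A#–C#.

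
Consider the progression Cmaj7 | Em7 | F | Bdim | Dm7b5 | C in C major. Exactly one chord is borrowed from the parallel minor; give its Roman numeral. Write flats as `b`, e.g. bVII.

C major has the diatonic set C, Dm, Em, F, G, Am, Bdim. Cmaj7, Em7, F, Bdim and C all belong to that set. But Dm7b5 (D–F–Ab–C) is foreign: the diatonic ii on degree 2 is Dm, whereas Dm7b5 comes from C minor. It is labeled iiø7.

iiø7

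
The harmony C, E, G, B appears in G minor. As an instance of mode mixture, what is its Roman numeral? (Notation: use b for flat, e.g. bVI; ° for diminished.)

IVmaj7

C is scale degree 4 in G minor. Diatonically G minor has Cm (iv) on that degree; C–E–G–B is instead the major-seventh chord native to G major, so it takes the label IVmaj7.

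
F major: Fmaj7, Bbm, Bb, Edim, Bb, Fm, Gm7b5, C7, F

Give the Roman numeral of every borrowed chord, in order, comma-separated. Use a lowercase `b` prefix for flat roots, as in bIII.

In F major the diatonic chords are F, Gm, Am, Bb, C, Dm, Edim. Fmaj7, Bb, Edim, C7 and F all belong to that set. Bbm (Bb–Db–F) is not: scale degree 4 in F major carries Bb (IV). In F minor the chord on that degree is Bbm, so here it functions as iv, borrowed from the parallel minor. Fm (F–Ab–C) is not: scale degree 1 in F major carries F (I). In F minor the chord on that degree is Fm, so here it functions as i, borrowed from the parallel minor. Gm7b5 (G–Bb–Db–F) doesn't fit — on degree 2 F major would have Gm (ii). Gm7b5 is the degree-2 chord of F minor, so it is the borrowed iiø7.

iv, i, iiø7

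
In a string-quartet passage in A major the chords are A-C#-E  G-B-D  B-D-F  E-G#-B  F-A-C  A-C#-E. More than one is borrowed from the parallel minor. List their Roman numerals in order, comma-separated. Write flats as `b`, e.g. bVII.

bVII, ii°, bVI

A major has the diatonic set A, Bm, C#m, D, E, F#m, G#dim. A–C#–E = A and E–G#–B = E are both diatonic. But G–B–D is foreign: the diatonic vii° on degree 7 is G#dim, whereas G comes from A minor. It is labeled bVII. B–D–F is not: scale degree 2 in A major carries Bm (ii). In A minor the chord on that degree is Bdim, so here it functions as ii°, borrowed from the parallel minor. F–A–C doesn't fit — on degree 6 A major would have F#m (vi). F is the degree-6 chord of A minor, so it is the borrowed bVI.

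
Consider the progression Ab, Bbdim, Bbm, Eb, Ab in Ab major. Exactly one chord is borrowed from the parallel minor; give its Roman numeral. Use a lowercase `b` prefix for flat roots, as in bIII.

ii°

In Ab major the diatonic chords are Ab, Bbm, Cm, Db, Eb, Fm, Gdim. Ab, Bbm and Eb all belong to that set. But Bbdim (Bb–Db–Fb) is foreign: the diatonic ii on degree 2 is Bbm, whereas Bbdim comes from Ab minor. It is labeled ii°.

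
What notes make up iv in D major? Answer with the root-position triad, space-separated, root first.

iv is built on scale degree 4, which is G in both D major and its parallel. In D minor the chord on G is G–Bb–D.

G Bb D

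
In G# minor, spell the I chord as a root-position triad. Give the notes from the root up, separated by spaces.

G# B# D#

I is built on scale degree 1, which is G# in both G# minor and its parallel. Stacking thirds in G# major on G# gives G#–B#–D#.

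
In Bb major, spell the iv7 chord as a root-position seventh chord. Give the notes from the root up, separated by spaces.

Eb Gb Bb Db

The root, Eb, is scale degree 4 — the same note in Bb major and Bb minor; only the chord quality changes. Building the minor-seventh chord from the parallel minor on Eb: Eb–Gb–Bb–Db.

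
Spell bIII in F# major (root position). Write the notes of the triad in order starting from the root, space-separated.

bIII is built on the lowered scale degree 3. In F# major degree 3 is A#; lowered it becomes A. Building the major chord from the parallel minor on A: A–C#–E.

A C# E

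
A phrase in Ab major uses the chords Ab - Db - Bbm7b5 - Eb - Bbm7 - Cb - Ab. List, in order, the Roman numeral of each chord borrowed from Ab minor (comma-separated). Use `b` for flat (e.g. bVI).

iiø7, bIII

In Ab major the diatonic chords are Ab, Bbm, Cm, Db, Eb, Fm, Gdim. Ab, Db, Eb and Bbm7 all belong to that set. But Bbm7b5 (Bb–Db–Fb–Ab) is foreign: the diatonic ii on degree 2 is Bbm, whereas Bbm7b5 comes from Ab minor. It is labeled iiø7. Cb (Cb–Eb–Gb) is not: scale degree 3 in Ab major carries Cm (iii). In Ab minor the chord on that degree is Cb, so here it functions as bIII, borrowed from the parallel minor.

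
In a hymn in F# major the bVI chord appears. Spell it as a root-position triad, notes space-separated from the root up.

bVI is built on the lowered scale degree 6. In F# major degree 6 is D#; lowered it becomes D. Building the major chord from the parallel minor on D: D–F#–A.

D F# A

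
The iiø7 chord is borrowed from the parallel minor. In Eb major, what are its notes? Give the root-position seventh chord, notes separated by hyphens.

F-Ab-Cb-Eb

The root, F, is scale degree 2 — the same note in Eb major and Eb minor; only the chord quality changes. In Eb minor the chord on F is F–Ab–Cb–Eb.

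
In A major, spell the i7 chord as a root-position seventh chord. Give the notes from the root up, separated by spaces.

A C E G

i7 is built on scale degree 1, which is A in both A major and its parallel. In A minor the chord on A is A–C–E–G.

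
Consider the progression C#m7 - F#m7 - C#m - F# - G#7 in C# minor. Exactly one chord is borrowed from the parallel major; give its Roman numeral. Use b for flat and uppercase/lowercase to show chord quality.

IV

The diatonic triads in C# minor (with V from harmonic minor) are C#m, D#dim, E, F#m, G#, A, B. C#m7, F#m7, C#m and G#7 all belong to that set. But F# (F#–A#–C#) is foreign: the diatonic iv on degree 4 is F#m, whereas F# comes from C# major. It is labeled IV.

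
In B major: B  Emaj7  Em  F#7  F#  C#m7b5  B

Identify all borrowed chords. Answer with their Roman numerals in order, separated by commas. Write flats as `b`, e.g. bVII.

B major has the diatonic set B, C#m, D#m, E, F#, G#m, A#dim. Of the given chords, B, Emaj7, F#7 and F# are diatonic. Em (E–G–B) doesn't fit — on degree 4 B major would have E (IV). Em is the degree-4 chord of B minor, so it is the borrowed iv. C#m7b5 (C#–E–G–B) is not: scale degree 2 in B major carries C#m (ii). In B minor the chord on that degree is C#m7b5, so here it functions as iiø7, borrowed from the parallel minor.

iv, iiø7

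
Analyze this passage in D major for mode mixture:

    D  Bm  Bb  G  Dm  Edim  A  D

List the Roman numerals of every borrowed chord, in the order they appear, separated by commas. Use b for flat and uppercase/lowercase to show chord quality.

bVI, i, ii°

In D major the diatonic chords are D, Em, F#m, G, A, Bm, C#dim. D, Bm, G and A are all diatonic. Bb (Bb–D–F) doesn't fit — on degree 6 D major would have Bm (vi). Bb is the degree-6 chord of D minor, so it is the borrowed bVI. Dm (D–F–A) doesn't fit — on degree 1 D major would have D (I). Dm is the degree-1 chord of D minor, so it is the borrowed i. Edim (E–G–Bb) doesn't fit — on degree 2 D major would have Em (ii). Edim is the degree-2 chord of D minor, so it is the borrowed ii°.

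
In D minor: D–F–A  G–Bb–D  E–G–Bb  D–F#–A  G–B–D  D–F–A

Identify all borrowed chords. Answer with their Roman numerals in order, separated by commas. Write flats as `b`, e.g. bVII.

The diatonic triads in D minor (with V from harmonic minor) are Dm, Edim, F, Gm, A, Bb, C. D–F–A = Dm, G–Bb–D = Gm and E–G–Bb = Edim all belong to that set. D–F#–A is not: scale degree 1 in D minor carries Dm (i). In D major the chord on that degree is D, so here it functions as I, borrowed from the parallel major. G–B–D is not: scale degree 4 in D minor carries Gm (iv). In D major the chord on that degree is G, so here it functions as IV, borrowed from the parallel major.

I, IV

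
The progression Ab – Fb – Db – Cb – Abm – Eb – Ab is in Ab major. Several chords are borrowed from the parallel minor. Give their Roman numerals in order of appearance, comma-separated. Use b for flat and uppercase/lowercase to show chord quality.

bVI, bIII, i

The diatonic triads in Ab major are Ab, Bbm, Cm, Db, Eb, Fm, Gdim. Of the given chords, Ab, Db and Eb are diatonic. Fb (Fb–Ab–Cb) doesn't fit — on degree 6 Ab major would have Fm (vi). Fb is the degree-6 chord of Ab minor, so it is the borrowed bVI. Cb (Cb–Eb–Gb) doesn't fit — on degree 3 Ab major would have Cm (iii). Cb is the degree-3 chord of Ab minor, so it is the borrowed bIII. Abm (Ab–Cb–Eb) doesn't fit — on degree 1 Ab major would have Ab (I). Abm is the degree-1 chord of Ab minor, so it is the borrowed i.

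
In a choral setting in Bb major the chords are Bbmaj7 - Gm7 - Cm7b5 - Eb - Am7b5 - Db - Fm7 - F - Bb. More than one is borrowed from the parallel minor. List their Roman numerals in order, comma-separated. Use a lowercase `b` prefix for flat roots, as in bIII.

iiø7, bIII, v7

Bb major has the diatonic set Bb, Cm, Dm, Eb, F, Gm, Adim. Of the given chords, Bbmaj7, Gm7, Eb, Am7b5, F and Bb are diatonic. Cm7b5 (C–Eb–Gb–Bb) is not: scale degree 2 in Bb major carries Cm (ii). In Bb minor the chord on that degree is Cm7b5, so here it functions as iiø7, borrowed from the parallel minor. Db (Db–F–Ab) is not: scale degree 3 in Bb major carries Dm (iii). In Bb minor the chord on that degree is Db, so here it functions as bIII, borrowed from the parallel minor. Fm7 (F–Ab–C–Eb) is not: scale degree 5 in Bb major carries F (V). In Bb minor the chord on that degree is Fm7, so here it functions as v7, borrowed from the parallel minor.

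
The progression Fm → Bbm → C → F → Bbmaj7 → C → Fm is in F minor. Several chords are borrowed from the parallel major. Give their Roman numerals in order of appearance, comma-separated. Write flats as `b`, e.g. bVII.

I, IVmaj7

F minor has the diatonic set Fm, Gdim, Ab, Bbm, C, Db, Eb (with V from harmonic minor). Fm, Bbm and C are all diatonic. F (F–A–C) is not: scale degree 1 in F minor carries Fm (i). In F major the chord on that degree is F, so here it functions as I, borrowed from the parallel major. Bbmaj7 (Bb–D–F–A) is not: scale degree 4 in F minor carries Bbm (iv). In F major the chord on that degree is Bbmaj7, so here it functions as IVmaj7, borrowed from the parallel major.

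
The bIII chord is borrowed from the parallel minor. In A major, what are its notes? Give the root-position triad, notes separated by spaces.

C E G

Scale degree 3 in A major is C#. bIII uses the lowered form, C, taken from A minor. Stacking thirds in A minor on C gives C–E–G.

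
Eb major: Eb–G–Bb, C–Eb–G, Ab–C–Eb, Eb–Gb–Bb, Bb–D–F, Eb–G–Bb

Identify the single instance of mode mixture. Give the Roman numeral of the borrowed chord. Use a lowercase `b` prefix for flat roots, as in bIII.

In Eb major the diatonic chords are Eb, Fm, Gm, Ab, Bb, Cm, Ddim. Of the given chords, Eb–G–Bb = Eb, C–Eb–G = Cm, Ab–C–Eb = Ab and Bb–D–F = Bb are diatonic. Eb–Gb–Bb doesn't fit — on degree 1 Eb major would have Eb (I). Ebm is the degree-1 chord of Eb minor, so it is the borrowed i.

i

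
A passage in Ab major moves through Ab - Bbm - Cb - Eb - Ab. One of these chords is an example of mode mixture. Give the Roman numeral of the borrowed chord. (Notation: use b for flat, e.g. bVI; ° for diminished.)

bIII

In Ab major the diatonic chords are Ab, Bbm, Cm, Db, Eb, Fm, Gdim. Ab, Bbm and Eb are all diatonic. Cb (Cb–Eb–Gb) is not: scale degree 3 in Ab major carries Cm (iii). In Ab minor the chord on that degree is Cb, so here it functions as bIII, borrowed from the parallel minor.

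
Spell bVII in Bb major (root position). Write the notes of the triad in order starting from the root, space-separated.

Ab C Eb

The root of bVII is the lowered 7th degree: A becomes Ab. Building the major chord from the parallel minor on Ab: Ab–C–Eb.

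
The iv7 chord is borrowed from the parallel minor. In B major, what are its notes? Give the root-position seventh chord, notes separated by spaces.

E G B D

The root, E, is scale degree 4 — the same note in B major and B minor; only the chord quality changes. Stacking thirds in B minor on E gives E–G–B–D.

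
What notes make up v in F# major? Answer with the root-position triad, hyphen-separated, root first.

C#-E-G#

v is built on scale degree 5, which is C# in both F# major and its parallel. Stacking thirds in F# minor on C# gives C#–E–G#.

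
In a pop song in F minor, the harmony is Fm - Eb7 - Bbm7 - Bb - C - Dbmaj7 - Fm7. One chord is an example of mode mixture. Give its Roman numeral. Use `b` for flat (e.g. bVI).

IV

In F minor (with V from harmonic minor) the diatonic chords are Fm, Gdim, Ab, Bbm, C, Db, Eb. Of the given chords, Fm, Eb7, Bbm7, C, Dbmaj7 and Fm7 are diatonic. Bb (Bb–D–F) doesn't fit — on degree 4 F minor would have Bbm (iv). Bb is the degree-4 chord of F major, so it is the borrowed IV.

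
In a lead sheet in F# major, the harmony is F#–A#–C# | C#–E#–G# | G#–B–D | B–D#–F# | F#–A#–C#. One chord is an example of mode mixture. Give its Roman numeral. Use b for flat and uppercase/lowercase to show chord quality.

In F# major the diatonic chords are F#, G#m, A#m, B, C#, D#m, E#dim. Of the given chords, F#–A#–C# = F#, C#–E#–G# = C# and B–D#–F# = B are diatonic. But G#–B–D is foreign: the diatonic ii on degree 2 is G#m, whereas G#dim comes from F# minor. It is labeled ii°.

ii°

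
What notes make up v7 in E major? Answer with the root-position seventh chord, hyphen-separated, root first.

B-D-F#-A

v7 is built on scale degree 5, which is B in both E major and its parallel. Stacking thirds in E minor on B gives B–D–F#–A.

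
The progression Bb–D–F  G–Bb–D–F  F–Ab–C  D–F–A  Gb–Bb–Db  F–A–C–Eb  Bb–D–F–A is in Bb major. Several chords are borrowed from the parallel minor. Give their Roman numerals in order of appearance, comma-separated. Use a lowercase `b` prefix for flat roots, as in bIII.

v, bVI

In Bb major the diatonic chords are Bb, Cm, Dm, Eb, F, Gm, Adim. Bb–D–F = Bb, G–Bb–D–F = Gm7, D–F–A = Dm, F–A–C–Eb = F7 and Bb–D–F–A = Bbmaj7 are all diatonic. F–Ab–C doesn't fit — on degree 5 Bb major would have F (V). Fm is the degree-5 chord of Bb minor, so it is the borrowed v. Gb–Bb–Db doesn't fit — on degree 6 Bb major would have Gm (vi). Gb is the degree-6 chord of Bb minor, so it is the borrowed bVI.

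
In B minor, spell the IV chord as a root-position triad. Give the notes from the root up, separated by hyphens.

E-G#-B

IV is built on scale degree 4, which is E in both B minor and its parallel. Building the major chord from the parallel major on E: E–G#–B.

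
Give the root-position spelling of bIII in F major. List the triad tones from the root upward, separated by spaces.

The root of bIII is the lowered 3rd degree: A becomes Ab. Building the major chord from the parallel minor on Ab: Ab–C–Eb.

Ab C Eb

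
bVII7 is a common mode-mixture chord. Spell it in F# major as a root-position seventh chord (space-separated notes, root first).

The root of bVII7 is the lowered 7th degree: E# becomes E. Stacking thirds in F# minor on E gives E–G#–B–D.

E G# B D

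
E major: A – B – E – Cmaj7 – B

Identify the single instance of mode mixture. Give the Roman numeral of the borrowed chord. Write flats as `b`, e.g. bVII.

In E major the diatonic chords are E, F#m, G#m, A, B, C#m, D#dim. A, B and E all belong to that set. But Cmaj7 (C–E–G–B) is foreign: the diatonic vi on degree 6 is C#m, whereas Cmaj7 comes from E minor. It is labeled bVImaj7.

bVImaj7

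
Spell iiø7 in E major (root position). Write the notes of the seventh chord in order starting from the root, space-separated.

iiø7 is built on scale degree 2, which is F# in both E major and its parallel. In E minor the chord on F# is F#–A–C–E.

F# A C E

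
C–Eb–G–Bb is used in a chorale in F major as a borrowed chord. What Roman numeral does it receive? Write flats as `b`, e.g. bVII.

v7

C is scale degree 5 in F major. Diatonically F major has C (V) on that degree; C–Eb–G–Bb is instead the minor-seventh chord native to F minor, so it takes the label v7.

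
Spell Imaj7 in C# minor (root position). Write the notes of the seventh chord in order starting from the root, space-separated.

The root, C#, is scale degree 1 — the same note in C# minor and C# major; only the chord quality changes. Building the major-seventh chord from the parallel major on C#: C#–E#–G#–B#.

C# E# G# B#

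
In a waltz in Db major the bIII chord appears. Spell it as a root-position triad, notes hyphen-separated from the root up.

bIII is built on the lowered scale degree 3. In Db major degree 3 is F; lowered it becomes Fb. Building the major chord from the parallel minor on Fb: Fb–Ab–Cb.

Fb-Ab-Cb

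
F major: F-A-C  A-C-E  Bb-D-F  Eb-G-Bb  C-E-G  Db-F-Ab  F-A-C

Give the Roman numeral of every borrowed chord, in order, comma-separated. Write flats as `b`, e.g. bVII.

In F major the diatonic chords are F, Gm, Am, Bb, C, Dm, Edim. Of the given chords, F–A–C = F, A–C–E = Am, Bb–D–F = Bb and C–E–G = C are diatonic. But Eb–G–Bb is foreign: the diatonic vii° on degree 7 is Edim, whereas Eb comes from F minor. It is labeled bVII. But Db–F–Ab is foreign: the diatonic vi on degree 6 is Dm, whereas Db comes from F minor. It is labeled bVI.

bVII, bVI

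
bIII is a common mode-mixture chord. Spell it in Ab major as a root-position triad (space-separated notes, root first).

bIII is built on the lowered scale degree 3. In Ab major degree 3 is C; lowered it becomes Cb. In Ab minor the chord on Cb is Cb–Eb–Gb.

Cb Eb Gb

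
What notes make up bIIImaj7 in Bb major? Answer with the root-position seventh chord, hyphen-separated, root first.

Scale degree 3 in Bb major is D. bIIImaj7 uses the lowered form, Db, taken from Bb minor. Stacking thirds in Bb minor on Db gives Db–F–Ab–C.

Db-F-Ab-C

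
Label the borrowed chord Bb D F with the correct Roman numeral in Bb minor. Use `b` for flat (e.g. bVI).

The root Bb is the diatonic 1st degree of Bb minor; the borrowing shows in the chord quality. Bb–D–F is a major chord — the form found in Bb major, not the diatonic i (Bbm). Borrowed into Bb minor it is written I.

I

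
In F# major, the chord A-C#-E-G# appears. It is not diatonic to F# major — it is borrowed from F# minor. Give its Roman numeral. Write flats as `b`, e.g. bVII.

The root A is the lowered 3rd scale degree — diatonically F# major has A# there. The diatonic chord on degree 3 would be A#m (iii), but A–C#–E–G# is the major-seventh chord from F# minor. As a borrowed chord it is labeled bIIImaj7.

bIIImaj7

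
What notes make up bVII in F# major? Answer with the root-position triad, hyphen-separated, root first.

E-G#-B

Scale degree 7 in F# major is E#. bVII uses the lowered form, E, taken from F# minor. Building the major chord from the parallel minor on E: E–G#–B.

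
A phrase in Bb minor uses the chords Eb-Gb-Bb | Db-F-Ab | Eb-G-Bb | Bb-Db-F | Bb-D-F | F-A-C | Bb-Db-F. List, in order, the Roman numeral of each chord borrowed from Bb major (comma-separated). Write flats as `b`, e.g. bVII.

The diatonic triads in Bb minor (with V from harmonic minor) are Bbm, Cdim, Db, Ebm, F, Gb, Ab. Eb–Gb–Bb = Ebm, Db–F–Ab = Db, Bb–Db–F = Bbm and F–A–C = F are all diatonic. Eb–G–Bb is not: scale degree 4 in Bb minor carries Ebm (iv). In Bb major the chord on that degree is Eb, so here it functions as IV, borrowed from the parallel major. But Bb–D–F is foreign: the diatonic i on degree 1 is Bbm, whereas Bb comes from Bb major. It is labeled I.

IV, I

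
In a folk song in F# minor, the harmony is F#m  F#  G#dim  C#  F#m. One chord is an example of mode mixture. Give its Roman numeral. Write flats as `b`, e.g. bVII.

The diatonic triads in F# minor (with V from harmonic minor) are F#m, G#dim, A, Bm, C#, D, E. F#m, G#dim and C# are all diatonic. But F# (F#–A#–C#) is foreign: the diatonic i on degree 1 is F#m, whereas F# comes from F# major. It is labeled I.

I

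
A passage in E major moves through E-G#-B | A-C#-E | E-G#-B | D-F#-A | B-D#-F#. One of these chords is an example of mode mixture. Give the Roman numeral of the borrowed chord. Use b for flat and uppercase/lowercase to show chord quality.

bVII

E major has the diatonic set E, F#m, G#m, A, B, C#m, D#dim. Of the given chords, E–G#–B = E, A–C#–E = A and B–D#–F# = B are diatonic. D–F#–A is not: scale degree 7 in E major carries D#dim (vii°). In E minor the chord on that degree is D, so here it functions as bVII, borrowed from the parallel minor.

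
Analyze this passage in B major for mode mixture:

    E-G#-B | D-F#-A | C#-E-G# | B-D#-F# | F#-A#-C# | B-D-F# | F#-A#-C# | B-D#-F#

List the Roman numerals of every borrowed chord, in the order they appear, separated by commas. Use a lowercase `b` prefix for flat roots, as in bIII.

bIII, i

The diatonic triads in B major are B, C#m, D#m, E, F#, G#m, A#dim. E–G#–B = E, C#–E–G# = C#m, B–D#–F# = B and F#–A#–C# = F# are all diatonic. D–F#–A doesn't fit — on degree 3 B major would have D#m (iii). D is the degree-3 chord of B minor, so it is the borrowed bIII. B–D–F# doesn't fit — on degree 1 B major would have B (I). Bm is the degree-1 chord of B minor, so it is the borrowed i.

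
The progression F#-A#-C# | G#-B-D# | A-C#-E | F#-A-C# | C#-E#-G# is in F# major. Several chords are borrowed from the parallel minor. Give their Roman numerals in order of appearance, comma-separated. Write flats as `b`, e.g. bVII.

bIII, i

The diatonic triads in F# major are F#, G#m, A#m, B, C#, D#m, E#dim. F#–A#–C# = F#, G#–B–D# = G#m and C#–E#–G# = C# are all diatonic. But A–C#–E is foreign: the diatonic iii on degree 3 is A#m, whereas A comes from F# minor. It is labeled bIII. F#–A–C# is not: scale degree 1 in F# major carries F# (I). In F# minor the chord on that degree is F#m, so here it functions as i, borrowed from the parallel minor.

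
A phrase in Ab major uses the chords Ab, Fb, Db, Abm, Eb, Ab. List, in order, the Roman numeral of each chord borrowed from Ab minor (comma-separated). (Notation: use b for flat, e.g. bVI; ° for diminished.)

bVI, i

In Ab major the diatonic chords are Ab, Bbm, Cm, Db, Eb, Fm, Gdim. Of the given chords, Ab, Db and Eb are diatonic. Fb (Fb–Ab–Cb) doesn't fit — on degree 6 Ab major would have Fm (vi). Fb is the degree-6 chord of Ab minor, so it is the borrowed bVI. Abm (Ab–Cb–Eb) is not: scale degree 1 in Ab major carries Ab (I). In Ab minor the chord on that degree is Abm, so here it functions as i, borrowed from the parallel minor.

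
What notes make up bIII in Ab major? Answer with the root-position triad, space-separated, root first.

Cb Eb Gb

The root of bIII is the lowered 3rd degree: C becomes Cb. Stacking thirds in Ab minor on Cb gives Cb–Eb–Gb.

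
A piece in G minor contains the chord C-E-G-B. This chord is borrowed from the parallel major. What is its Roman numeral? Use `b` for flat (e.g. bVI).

C is scale degree 4 in G minor. Diatonically G minor has Cm (iv) on that degree; C–E–G–B is instead the major-seventh chord native to G major, so it takes the label IVmaj7.

IVmaj7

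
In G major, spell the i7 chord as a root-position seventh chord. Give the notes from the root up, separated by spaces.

G Bb D F

i7 is built on scale degree 1, which is G in both G major and its parallel. Stacking thirds in G minor on G gives G–Bb–D–F.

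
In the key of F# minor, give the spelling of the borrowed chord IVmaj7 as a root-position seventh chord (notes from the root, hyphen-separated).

B-D#-F#-A#

IVmaj7 is built on scale degree 4, which is B in both F# minor and its parallel. Stacking thirds in F# major on B gives B–D#–F#–A#.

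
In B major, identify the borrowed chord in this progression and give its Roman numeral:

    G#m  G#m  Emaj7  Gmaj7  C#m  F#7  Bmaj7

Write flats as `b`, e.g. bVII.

B major has the diatonic set B, C#m, D#m, E, F#, G#m, A#dim. G#m, Emaj7, C#m, F#7 and Bmaj7 are all diatonic. Gmaj7 (G–B–D–F#) doesn't fit — on degree 6 B major would have G#m (vi). Gmaj7 is the degree-6 chord of B minor, so it is the borrowed bVImaj7.

bVImaj7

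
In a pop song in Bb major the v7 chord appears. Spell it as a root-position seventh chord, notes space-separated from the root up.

F Ab C Eb

v7 is built on scale degree 5, which is F in both Bb major and its parallel. Stacking thirds in Bb minor on F gives F–Ab–C–Eb.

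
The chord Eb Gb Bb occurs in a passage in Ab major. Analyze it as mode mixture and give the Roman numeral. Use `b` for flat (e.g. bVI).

v

Eb is scale degree 5 in Ab major. The diatonic chord on degree 5 would be Eb (V), but Eb–Gb–Bb is the minor chord from Ab minor. As a borrowed chord it is labeled v.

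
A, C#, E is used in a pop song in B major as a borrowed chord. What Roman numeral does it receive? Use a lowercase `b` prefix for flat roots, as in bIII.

In B major scale degree 7 is A#; A is its lowered form, from B minor. Diatonically B major has A#dim (vii°) on that degree; A–C#–E is instead the major chord native to B minor, so it takes the label bVII.

bVII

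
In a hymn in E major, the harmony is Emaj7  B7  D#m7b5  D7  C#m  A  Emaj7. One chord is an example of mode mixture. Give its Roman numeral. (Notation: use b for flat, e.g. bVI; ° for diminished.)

bVII7

In E major the diatonic chords are E, F#m, G#m, A, B, C#m, D#dim. Emaj7, B7, D#m7b5, C#m and A all belong to that set. But D7 (D–F#–A–C) is foreign: the diatonic vii° on degree 7 is D#dim, whereas D7 comes from E minor. It is labeled bVII7.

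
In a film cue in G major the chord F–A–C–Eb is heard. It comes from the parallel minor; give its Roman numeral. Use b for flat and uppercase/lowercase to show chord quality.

bVII7

The root F is the lowered 7th scale degree — diatonically G major has F# there. The diatonic chord on degree 7 would be F#dim (vii°), but F–A–C–Eb is the dominant-seventh chord from G minor. As a borrowed chord it is labeled bVII7.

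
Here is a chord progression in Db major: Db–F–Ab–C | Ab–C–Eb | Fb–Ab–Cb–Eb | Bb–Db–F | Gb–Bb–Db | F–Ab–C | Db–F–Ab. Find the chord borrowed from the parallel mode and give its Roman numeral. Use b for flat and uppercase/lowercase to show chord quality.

bIIImaj7

In Db major the diatonic chords are Db, Ebm, Fm, Gb, Ab, Bbm, Cdim. Db–F–Ab–C = Dbmaj7, Ab–C–Eb = Ab, Bb–Db–F = Bbm, Gb–Bb–Db = Gb, F–Ab–C = Fm and Db–F–Ab = Db all belong to that set. Fb–Ab–Cb–Eb is not: scale degree 3 in Db major carries Fm (iii). In Db minor the chord on that degree is Fbmaj7, so here it functions as bIIImaj7, borrowed from the parallel minor.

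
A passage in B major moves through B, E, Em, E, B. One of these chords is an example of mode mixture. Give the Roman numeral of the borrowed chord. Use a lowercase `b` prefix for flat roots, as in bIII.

iv

B major has the diatonic set B, C#m, D#m, E, F#, G#m, A#dim. B and E are both diatonic. Em (E–G–B) is not: scale degree 4 in B major carries E (IV). In B minor the chord on that degree is Em, so here it functions as iv, borrowed from the parallel minor.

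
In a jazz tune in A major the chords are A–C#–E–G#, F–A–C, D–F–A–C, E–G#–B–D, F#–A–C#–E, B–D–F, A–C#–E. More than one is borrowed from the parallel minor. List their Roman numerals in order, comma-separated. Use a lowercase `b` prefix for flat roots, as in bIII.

A major has the diatonic set A, Bm, C#m, D, E, F#m, G#dim. A–C#–E–G# = Amaj7, E–G#–B–D = E7, F#–A–C#–E = F#m7 and A–C#–E = A all belong to that set. But F–A–C is foreign: the diatonic vi on degree 6 is F#m, whereas F comes from A minor. It is labeled bVI. But D–F–A–C is foreign: the diatonic IV on degree 4 is D, whereas Dm7 comes from A minor. It is labeled iv7. B–D–F doesn't fit — on degree 2 A major would have Bm (ii). Bdim is the degree-2 chord of A minor, so it is the borrowed ii°.

bVI, iv7, ii°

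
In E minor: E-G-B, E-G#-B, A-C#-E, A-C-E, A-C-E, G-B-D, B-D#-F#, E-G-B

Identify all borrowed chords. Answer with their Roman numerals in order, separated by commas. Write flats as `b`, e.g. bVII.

I, IV

E minor has the diatonic set Em, F#dim, G, Am, B, C, D (with V from harmonic minor). E–G–B = Em, A–C–E = Am, G–B–D = G and B–D#–F# = B all belong to that set. E–G#–B doesn't fit — on degree 1 E minor would have Em (i). E is the degree-1 chord of E major, so it is the borrowed I. A–C#–E is not: scale degree 4 in E minor carries Am (iv). In E major the chord on that degree is A, so here it functions as IV, borrowed from the parallel major.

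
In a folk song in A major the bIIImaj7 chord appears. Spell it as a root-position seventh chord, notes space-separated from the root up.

C E G B

The root of bIIImaj7 is the lowered 3rd degree: C# becomes C. In A minor the chord on C is C–E–G–B.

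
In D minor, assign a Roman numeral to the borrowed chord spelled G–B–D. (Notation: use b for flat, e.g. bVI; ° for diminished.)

IV

The root G is the diatonic 4th degree of D minor; the borrowing shows in the chord quality. G–B–D is a major chord — the form found in D major, not the diatonic iv (Gm). Borrowed into D minor it is written IV.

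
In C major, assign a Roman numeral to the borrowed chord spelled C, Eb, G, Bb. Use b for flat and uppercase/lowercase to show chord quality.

i7

The root C is the diatonic 1st degree of C major; the borrowing shows in the chord quality. Diatonically C major has C (I) on that degree; C–Eb–G–Bb is instead the minor-seventh chord native to C minor, so it takes the label i7.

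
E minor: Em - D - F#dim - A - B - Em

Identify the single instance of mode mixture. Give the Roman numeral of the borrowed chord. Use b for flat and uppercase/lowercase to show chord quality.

E minor has the diatonic set Em, F#dim, G, Am, B, C, D (with V from harmonic minor). Of the given chords, Em, D, F#dim and B are diatonic. But A (A–C#–E) is foreign: the diatonic iv on degree 4 is Am, whereas A comes from E major. It is labeled IV.

IV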